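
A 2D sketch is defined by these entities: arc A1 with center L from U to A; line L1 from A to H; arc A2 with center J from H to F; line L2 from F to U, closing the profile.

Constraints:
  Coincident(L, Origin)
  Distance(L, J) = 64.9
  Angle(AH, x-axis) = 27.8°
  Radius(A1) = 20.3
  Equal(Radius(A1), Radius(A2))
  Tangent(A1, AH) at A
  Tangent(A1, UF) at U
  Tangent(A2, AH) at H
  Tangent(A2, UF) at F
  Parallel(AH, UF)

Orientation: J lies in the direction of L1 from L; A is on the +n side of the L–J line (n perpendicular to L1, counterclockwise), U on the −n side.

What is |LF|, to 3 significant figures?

68.0

The slot axis is L1's direction at 27.8°, so u = (cos 27.8°, sin 27.8°) = (0.885, 0.466) and n = (−sin 27.8°, cos 27.8°) = (-0.466, 0.885). L is at the origin and J lies 64.9 along u from L, so J = 64.9·u = (57.4, 30.3). Tangency of A1 to both parallel lines with radius 20.3 puts A and U at L ± 20.3·n: A = (-9.47, 18.0), U = (9.47, -18.0). Equal radii place H and F the same way about J: H = J + 20.3·n = (47.9, 48.2), F = J − 20.3·n = (66.9, 12.3). Then |LF| = |F − L| = 68.0.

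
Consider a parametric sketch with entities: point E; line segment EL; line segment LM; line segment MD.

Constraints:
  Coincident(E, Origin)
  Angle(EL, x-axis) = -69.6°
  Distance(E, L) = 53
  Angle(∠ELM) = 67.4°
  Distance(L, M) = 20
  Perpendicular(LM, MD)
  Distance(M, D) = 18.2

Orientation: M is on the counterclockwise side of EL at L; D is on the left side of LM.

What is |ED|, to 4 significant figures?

30.73

∠ELM = 67.4°, so LM runs at -69.6° + (180° − 67.4°) = 43.00° from the x-axis; with |LM| = 20.0, M = L + 20.0·(cos 43.00°, sin 43.00°) = (33.10, -36.04). The perpendicularity gives MD at right angles to LM; with |MD| = 18.2 on the left of LM, D = M + 18.2·(-0.6820, 0.7314) = (20.69, -22.73). Then |ED| = |D − E| = 30.73.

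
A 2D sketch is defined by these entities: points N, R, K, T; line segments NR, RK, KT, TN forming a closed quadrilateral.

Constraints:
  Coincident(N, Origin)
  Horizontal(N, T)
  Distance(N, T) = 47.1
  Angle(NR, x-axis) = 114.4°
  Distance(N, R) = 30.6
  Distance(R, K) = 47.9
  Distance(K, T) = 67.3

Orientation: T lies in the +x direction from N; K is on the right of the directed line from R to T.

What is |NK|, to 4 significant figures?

26.25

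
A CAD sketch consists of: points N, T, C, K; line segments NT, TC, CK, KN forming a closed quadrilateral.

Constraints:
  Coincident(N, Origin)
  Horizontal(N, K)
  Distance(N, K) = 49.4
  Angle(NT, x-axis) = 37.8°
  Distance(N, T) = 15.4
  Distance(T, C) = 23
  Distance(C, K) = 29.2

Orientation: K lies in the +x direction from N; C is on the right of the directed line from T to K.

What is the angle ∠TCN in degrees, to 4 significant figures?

37.09°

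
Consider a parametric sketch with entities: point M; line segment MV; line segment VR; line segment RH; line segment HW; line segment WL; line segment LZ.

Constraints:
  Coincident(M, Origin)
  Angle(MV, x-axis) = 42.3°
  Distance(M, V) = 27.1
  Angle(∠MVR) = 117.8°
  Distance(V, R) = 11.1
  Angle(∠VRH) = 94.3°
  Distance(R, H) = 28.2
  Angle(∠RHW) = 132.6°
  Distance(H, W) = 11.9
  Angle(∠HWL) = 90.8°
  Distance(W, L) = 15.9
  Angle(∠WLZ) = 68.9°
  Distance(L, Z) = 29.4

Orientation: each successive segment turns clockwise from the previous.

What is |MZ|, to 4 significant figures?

34.08

M is at the origin; MV runs at 42.3° with length 27.1, so V = (20.04, 18.24). ∠MVR = 117.8° gives VR at -19.90° from the x-axis; with |VR| = 11.1, R = (30.48, 14.46). ∠VRH = 94.3° gives RH at -105.6° from the x-axis; with |RH| = 28.2, H = (22.90, -12.70). ∠RHW = 132.6° gives HW at -153.0° from the x-axis; with |HW| = 11.9, W = (12.29, -18.10). ∠HWL = 90.8° gives WL at 117.8° from the x-axis; with |WL| = 15.9, L = (4.879, -4.038). ∠WLZ = 68.9° gives LZ at 6.700° from the x-axis; with |LZ| = 29.4, Z = (34.08, -0.6083). Then |MZ| = |Z − M| = 34.08.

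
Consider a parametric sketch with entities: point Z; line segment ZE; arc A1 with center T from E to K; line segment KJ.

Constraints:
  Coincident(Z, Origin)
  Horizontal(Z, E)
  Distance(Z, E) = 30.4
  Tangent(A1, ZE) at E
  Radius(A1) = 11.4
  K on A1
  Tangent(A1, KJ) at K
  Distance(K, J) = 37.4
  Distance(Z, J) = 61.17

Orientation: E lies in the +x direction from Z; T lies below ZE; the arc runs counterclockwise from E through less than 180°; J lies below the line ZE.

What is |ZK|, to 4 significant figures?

25.55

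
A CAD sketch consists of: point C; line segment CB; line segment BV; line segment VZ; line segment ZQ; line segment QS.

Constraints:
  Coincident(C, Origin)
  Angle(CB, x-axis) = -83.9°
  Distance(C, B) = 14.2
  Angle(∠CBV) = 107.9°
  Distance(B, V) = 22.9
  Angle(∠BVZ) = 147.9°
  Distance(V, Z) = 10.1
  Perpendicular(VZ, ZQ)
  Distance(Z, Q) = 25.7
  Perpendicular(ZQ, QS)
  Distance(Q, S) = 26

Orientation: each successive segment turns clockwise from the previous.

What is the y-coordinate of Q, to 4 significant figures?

3.433

C is at the origin; CB runs at -83.9° with length 14.2, so B = (1.509, -14.12). ∠CBV = 107.9° gives BV at -156.0° from the x-axis; with |BV| = 22.9, V = (-19.41, -23.43). ∠BVZ = 147.9° gives VZ at 171.9° from the x-axis; with |VZ| = 10.1, Z = (-29.41, -22.01). VZ is perpendicular to ZQ, so ZQ runs at 81.90°; with |ZQ| = 25.7, Q = (-25.79, 3.433). So Q.y = 3.433.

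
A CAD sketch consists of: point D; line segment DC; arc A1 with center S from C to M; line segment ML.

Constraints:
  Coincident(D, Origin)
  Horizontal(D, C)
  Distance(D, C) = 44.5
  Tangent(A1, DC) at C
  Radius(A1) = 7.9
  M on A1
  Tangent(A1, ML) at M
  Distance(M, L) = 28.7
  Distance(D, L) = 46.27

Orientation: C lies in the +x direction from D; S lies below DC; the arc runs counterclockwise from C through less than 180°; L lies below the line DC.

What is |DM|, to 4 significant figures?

37.30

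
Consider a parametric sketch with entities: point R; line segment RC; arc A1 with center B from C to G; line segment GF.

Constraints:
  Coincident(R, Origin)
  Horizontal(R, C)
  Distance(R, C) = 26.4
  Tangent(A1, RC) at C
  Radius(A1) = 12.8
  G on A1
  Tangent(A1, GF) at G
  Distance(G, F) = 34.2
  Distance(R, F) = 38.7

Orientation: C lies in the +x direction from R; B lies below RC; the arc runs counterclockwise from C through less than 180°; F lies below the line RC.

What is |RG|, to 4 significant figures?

16.55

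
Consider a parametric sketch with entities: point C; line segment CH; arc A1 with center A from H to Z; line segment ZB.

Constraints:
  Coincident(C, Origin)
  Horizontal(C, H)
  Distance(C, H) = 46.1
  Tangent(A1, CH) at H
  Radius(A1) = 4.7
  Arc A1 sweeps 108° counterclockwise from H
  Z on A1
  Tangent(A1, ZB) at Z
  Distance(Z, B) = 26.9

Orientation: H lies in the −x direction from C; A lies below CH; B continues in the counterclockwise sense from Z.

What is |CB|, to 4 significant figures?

52.85

On A1, H sits at bearing 90° from A; a 108° counterclockwise sweep puts Z at bearing 198°, so Z = A + 4.7·(cos 198°, sin 198°) = (-50.57, -6.152). Since A1 is tangent to ZB there, AZ ⟂ ZB, so ZB runs along (−sin 198°, cos 198°); with |ZB| = 26.9, B = (-42.26, -31.74). Then |CB| = |B − C| = 52.85.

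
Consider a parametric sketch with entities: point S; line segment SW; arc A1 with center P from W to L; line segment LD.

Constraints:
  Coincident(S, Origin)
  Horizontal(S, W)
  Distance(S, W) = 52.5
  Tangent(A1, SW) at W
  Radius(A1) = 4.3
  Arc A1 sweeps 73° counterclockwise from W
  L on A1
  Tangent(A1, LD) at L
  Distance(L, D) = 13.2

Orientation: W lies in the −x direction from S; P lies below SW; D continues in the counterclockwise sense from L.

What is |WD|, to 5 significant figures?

17.577

S is at the origin; S and W share the same y with |SW| = 52.5 and W on the −x side, so W = (-52.500, 0.0000). Since A1 is tangent to SW there, PW ⟂ SW, so P = W + (0, -4.3) = (-52.500, -4.3000). On A1, W sits at bearing 90° from P; a 73° counterclockwise sweep puts L at bearing 163°, so L = P + 4.3·(cos 163°, sin 163°) = (-56.612, -3.0428). The tangent condition forces PL to be normal to LD, so LD runs along (−sin 163°, cos 163°); with |LD| = 13.2, D = (-60.471, -15.666). Then |WD| = |D − W| = 17.577.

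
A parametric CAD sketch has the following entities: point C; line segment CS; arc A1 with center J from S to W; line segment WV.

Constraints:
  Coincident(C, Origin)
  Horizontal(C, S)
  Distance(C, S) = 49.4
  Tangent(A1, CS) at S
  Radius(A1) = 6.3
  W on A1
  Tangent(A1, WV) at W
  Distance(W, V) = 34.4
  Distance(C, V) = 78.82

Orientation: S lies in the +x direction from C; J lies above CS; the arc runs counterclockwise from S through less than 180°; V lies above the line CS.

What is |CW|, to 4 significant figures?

55.04

C is at the origin; C and S share the same y with |CS| = 49.4 and S on the +x side, so S = (49.40, 0.000). The tangent condition forces JS to be normal to CS, so J = S + (0, 6.3) = (49.40, 6.300). Since JW ⟂ WV (tangency), |JV| = √(6.3² + 34.4²) = 34.97 regardless of where W sits on A1. So V lies on both circle(C, 78.82) and circle(J, 34.97); the above-CS intersection is V = (71.33, 33.55). W is the foot of the tangent from V: W = (54.94, 3.299).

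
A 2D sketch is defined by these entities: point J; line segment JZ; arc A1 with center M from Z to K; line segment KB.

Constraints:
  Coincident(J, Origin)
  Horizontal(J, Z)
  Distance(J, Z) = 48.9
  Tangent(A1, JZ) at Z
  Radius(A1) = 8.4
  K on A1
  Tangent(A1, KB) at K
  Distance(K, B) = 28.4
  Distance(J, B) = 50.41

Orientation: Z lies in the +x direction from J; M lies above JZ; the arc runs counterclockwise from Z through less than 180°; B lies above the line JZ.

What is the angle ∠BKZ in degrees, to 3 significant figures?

114°

Checks: |MK| = 8.400 ✓; ∠(MK, KB) = 90.00° ✓; |KB| = 28.40 ✓; |JB| = 50.41 ✓.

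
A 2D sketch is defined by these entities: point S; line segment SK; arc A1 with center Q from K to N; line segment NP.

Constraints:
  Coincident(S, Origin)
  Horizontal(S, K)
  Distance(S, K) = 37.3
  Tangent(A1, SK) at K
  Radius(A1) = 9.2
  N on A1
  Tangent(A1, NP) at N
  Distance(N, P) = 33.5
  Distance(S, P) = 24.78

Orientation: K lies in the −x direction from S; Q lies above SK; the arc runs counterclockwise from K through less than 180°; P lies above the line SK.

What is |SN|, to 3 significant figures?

31.4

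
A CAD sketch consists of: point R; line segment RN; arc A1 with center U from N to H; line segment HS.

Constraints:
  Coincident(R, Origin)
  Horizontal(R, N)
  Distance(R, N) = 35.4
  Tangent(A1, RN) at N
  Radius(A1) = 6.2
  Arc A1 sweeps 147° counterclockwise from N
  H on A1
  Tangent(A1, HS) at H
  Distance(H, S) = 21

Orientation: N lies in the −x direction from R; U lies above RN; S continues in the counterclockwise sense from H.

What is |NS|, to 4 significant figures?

26.91

R is at the origin; RN is horizontal with |RN| = 35.4 and N on the −x side, so N = (-35.40, 0.000). Tangency of A1 to RN means the radius UN is perpendicular to RN, so U = N + (0, 6.2) = (-35.40, 6.200). On A1, N sits at bearing -90° from U; a 147° counterclockwise sweep puts H at bearing 57°, so H = U + 6.2·(cos 57°, sin 57°) = (-32.02, 11.40). Since A1 is tangent to HS there, UH ⟂ HS, so HS runs along (−sin 57°, cos 57°); with |HS| = 21.0, S = (-49.64, 22.84). Then |NS| = |S − N| = 26.91.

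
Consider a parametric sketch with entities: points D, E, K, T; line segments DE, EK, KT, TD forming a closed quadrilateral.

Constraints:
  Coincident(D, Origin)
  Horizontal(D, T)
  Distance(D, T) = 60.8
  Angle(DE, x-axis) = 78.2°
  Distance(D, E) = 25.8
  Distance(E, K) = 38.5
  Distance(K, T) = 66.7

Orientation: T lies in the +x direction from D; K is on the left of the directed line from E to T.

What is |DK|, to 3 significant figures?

63.2

D is at the origin; DT is horizontal with |DT| = 60.8 and T in +x, so T = (60.8, 0). DE runs at 78.2° with |DE| = 25.8, so E = (5.28, 25.3). K is determined by |EK| = 38.5 and |KT| = 66.7 together: it lies at the intersection of circle(E, 38.5) and circle(T, 66.7). With |ET| = 61.0, the foot of the radical line on ET is 6.18 from E and the perpendicular offset is √(38.5² − 6.18²) = 38.0. Taking the left-of-ET solution: K = (26.6, 57.3).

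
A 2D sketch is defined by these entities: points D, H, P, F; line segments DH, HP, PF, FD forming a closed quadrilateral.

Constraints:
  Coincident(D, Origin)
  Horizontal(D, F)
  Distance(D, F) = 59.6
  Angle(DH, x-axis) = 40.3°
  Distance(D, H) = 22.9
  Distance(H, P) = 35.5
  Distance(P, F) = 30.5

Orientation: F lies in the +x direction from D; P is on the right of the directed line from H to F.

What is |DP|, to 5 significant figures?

37.844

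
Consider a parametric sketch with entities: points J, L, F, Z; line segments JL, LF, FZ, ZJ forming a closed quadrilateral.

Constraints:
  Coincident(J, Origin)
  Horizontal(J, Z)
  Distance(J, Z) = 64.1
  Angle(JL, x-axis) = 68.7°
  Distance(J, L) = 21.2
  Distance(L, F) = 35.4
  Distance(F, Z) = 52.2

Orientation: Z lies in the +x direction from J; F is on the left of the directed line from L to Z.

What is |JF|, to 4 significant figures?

55.05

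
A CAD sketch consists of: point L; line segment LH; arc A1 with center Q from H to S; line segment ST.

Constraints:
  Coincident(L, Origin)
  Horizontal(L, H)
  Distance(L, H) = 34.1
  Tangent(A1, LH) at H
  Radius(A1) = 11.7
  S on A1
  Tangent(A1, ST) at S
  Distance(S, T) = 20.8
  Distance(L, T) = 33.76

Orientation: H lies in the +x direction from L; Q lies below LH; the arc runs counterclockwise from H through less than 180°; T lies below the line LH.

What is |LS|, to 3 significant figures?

24.4

Checks: ∠(QH, HL) = 90.00° ✓; |QS| = 11.70 ✓; ∠(QS, ST) = 90.00° ✓; |ST| = 20.80 ✓; |LT| = 33.76 ✓.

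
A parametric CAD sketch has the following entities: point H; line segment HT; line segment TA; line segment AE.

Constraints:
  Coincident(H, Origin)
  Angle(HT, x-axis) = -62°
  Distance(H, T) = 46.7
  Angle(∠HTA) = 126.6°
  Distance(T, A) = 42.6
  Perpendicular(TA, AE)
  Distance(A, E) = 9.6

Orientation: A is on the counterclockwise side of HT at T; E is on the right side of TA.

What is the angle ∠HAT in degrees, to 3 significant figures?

28.0°

H is at the origin; HT runs at -62.0° with length 46.7, so T = 46.7·(cos -62.0°, sin -62.0°) = (21.9, -41.2). ∠HTA = 126.6°, so TA runs at -62.0° + (180° − 126.6°) = -8.60° from the x-axis; with |TA| = 42.6, A = T + 42.6·(cos -8.60°, sin -8.60°) = (64.0, -47.6). Then cos ∠HAT = AH·AT / (|AH||AT|), giving 28.0°.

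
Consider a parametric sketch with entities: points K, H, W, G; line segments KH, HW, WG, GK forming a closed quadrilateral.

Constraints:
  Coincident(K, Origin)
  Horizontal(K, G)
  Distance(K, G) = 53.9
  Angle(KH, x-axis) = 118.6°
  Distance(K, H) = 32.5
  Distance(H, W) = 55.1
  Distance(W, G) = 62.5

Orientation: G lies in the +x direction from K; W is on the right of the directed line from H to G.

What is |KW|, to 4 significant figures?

25.40

K is at the origin; K and G share the same y with |KG| = 53.9 and G in +x, so G = (53.9, 0). KH runs at 118.6° with |KH| = 32.5, so H = (-15.56, 28.53). W is determined by |HW| = 55.1 and |WG| = 62.5 together: it lies at the intersection of circle(H, 55.1) and circle(G, 62.5). With |HG| = 75.09, the foot of the radical line on HG is 31.75 from H and the perpendicular offset is √(55.1² − 31.75²) = 45.03. Taking the right-of-HG solution: W = (-3.301, -25.19).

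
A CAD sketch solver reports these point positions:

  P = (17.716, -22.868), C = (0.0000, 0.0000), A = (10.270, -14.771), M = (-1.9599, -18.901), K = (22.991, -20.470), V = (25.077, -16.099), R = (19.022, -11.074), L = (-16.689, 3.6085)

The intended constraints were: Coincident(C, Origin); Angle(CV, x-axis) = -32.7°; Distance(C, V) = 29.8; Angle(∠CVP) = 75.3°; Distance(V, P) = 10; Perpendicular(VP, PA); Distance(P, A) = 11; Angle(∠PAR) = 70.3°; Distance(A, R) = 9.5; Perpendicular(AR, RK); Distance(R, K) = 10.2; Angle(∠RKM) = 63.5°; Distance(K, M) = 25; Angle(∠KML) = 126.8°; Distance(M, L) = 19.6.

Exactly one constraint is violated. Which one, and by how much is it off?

Distance(M, L) = 19.6 — off by 7.30.

C = (0.00, 0.00) ✓; CV at -32.70° ✓; |CV| = 29.80 ✓; ∠CVP = 75.30° ✓; |VP| = 10.00 ✓; ∠(VP, PA) = 90.00° ✓; |PA| = 11.00 ✓; ∠PAR = 70.30° ✓; |AR| = 9.501 ✓; ∠(AR, RK) = 90.00° ✓; |RK| = 10.20 ✓; ∠RKM = 63.50° ✓; |KM| = 25.00 ✓; ∠KML = 126.8° ✓; |ML| = 26.90 ✗.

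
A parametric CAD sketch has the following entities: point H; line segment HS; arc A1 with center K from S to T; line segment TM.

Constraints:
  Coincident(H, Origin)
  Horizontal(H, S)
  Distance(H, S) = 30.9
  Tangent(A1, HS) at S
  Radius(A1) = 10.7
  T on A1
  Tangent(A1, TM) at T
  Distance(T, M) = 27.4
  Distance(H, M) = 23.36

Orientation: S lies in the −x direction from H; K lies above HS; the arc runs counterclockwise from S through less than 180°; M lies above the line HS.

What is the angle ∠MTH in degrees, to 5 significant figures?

54.036°

Checks: ∠(KS, SH) = 90.00° ✓; |KT| = 10.70 ✓; ∠(KT, TM) = 90.00° ✓; |TM| = 27.40 ✓; |HM| = 23.36 ✓.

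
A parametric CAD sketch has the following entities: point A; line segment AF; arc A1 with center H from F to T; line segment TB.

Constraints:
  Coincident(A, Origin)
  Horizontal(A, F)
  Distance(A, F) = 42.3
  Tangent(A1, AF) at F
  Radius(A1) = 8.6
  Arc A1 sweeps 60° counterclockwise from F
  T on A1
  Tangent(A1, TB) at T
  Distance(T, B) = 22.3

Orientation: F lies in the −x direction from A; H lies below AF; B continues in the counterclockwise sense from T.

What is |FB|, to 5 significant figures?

30.057

A is at the origin; A and F share the same y with |AF| = 42.3 and F on the −x side, so F = (-42.300, 0.0000). Since A1 is tangent to AF there, HF ⟂ AF, so H = F + (0, -8.6) = (-42.300, -8.6000). On A1, F sits at bearing 90° from H; a 60° counterclockwise sweep puts T at bearing 150°, so T = H + 8.6·(cos 150°, sin 150°) = (-49.748, -4.3000). A1 meets TB tangentially, so HT is at right angles to TB, so TB runs along (−sin 150°, cos 150°); with |TB| = 22.3, B = (-60.898, -23.612). Then |FB| = |B − F| = 30.057.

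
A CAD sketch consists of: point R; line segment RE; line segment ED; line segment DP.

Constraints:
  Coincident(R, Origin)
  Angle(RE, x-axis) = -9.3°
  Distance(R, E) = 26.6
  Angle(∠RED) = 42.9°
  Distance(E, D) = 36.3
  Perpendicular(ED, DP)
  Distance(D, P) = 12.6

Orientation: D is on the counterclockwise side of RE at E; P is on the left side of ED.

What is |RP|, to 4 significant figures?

17.69

R is at the origin; RE runs at -9.3° with length 26.6, so E = 26.6·(cos -9.3°, sin -9.3°) = (26.25, -4.299). ∠RED = 42.9°, so ED runs at -9.3° + (180° − 42.9°) = 127.8° from the x-axis; with |ED| = 36.3, D = E + 36.3·(cos 127.8°, sin 127.8°) = (4.002, 24.38). ED is perpendicular to DP; with |DP| = 12.6 on the left of ED, P = D + 12.6·(-0.7902, -0.6129) = (-5.954, 16.66). Then |RP| = |P − R| = 17.69.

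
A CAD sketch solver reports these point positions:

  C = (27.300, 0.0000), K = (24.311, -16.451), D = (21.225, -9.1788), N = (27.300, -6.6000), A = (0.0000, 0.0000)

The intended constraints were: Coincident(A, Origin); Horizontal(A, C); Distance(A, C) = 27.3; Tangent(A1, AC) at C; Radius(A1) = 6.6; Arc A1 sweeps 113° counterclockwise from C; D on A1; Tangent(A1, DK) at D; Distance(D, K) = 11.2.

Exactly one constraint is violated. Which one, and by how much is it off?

Distance(D, K) = 11.2 — off by 3.30.

A = (0.00, 0.00) ✓; A.y = 0.00, C.y = 0.00 ✓; |AC| = 27.30 ✓; ∠(NC, CA) = 90.00° ✓; |NC| = 6.600 ✓; bearing(N→D) − bearing(N→C) = 113.0° ✓; |ND| = 6.600 ✓; ∠(ND, DK) = 90.01° ✓; |DK| = 7.900 ✗.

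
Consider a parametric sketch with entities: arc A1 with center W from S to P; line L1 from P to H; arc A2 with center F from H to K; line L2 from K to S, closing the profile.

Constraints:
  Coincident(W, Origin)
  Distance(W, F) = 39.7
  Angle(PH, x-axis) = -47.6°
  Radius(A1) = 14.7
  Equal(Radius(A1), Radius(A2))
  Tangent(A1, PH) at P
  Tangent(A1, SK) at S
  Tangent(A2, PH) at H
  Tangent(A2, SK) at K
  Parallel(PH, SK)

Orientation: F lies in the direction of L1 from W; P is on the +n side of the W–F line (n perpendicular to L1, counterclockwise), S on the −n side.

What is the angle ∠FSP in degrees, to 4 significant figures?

69.68°

The slot axis is L1's direction at -47.6°, so u = (cos -47.6°, sin -47.6°) = (0.6743, -0.7385) and n = (−sin -47.6°, cos -47.6°) = (0.7385, 0.6743). W is at the origin and F lies 39.7 along u from W, so F = 39.7·u = (26.77, -29.32). Tangency of A1 to both parallel lines with radius 14.7 puts P and S at W ± 14.7·n: P = (10.86, 9.912), S = (-10.86, -9.912). Then cos ∠FSP = SF·SP / (|SF||SP|), giving 69.68°.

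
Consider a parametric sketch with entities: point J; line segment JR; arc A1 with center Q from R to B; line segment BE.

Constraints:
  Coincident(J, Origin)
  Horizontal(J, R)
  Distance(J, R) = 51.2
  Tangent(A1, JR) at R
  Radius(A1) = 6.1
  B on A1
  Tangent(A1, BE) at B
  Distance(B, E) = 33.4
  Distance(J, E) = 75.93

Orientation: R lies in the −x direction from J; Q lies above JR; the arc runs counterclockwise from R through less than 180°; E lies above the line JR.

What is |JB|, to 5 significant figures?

47.386

J is at the origin; JR is horizontal with |JR| = 51.2 and R on the −x side, so R = (-51.200, 0.0000). A1 meets JR tangentially, so QR is at right angles to JR, so Q = R + (0, 6.1) = (-51.200, 6.1000). Since QB ⟂ BE (tangency), |QE| = √(6.1² + 33.4²) = 33.952 regardless of where B sits on A1. So E lies on both circle(J, 75.93) and circle(Q, 33.952); the above-JR intersection is E = (-66.681, 36.318). B is the foot of the tangent from E: B = (-46.359, 9.8116).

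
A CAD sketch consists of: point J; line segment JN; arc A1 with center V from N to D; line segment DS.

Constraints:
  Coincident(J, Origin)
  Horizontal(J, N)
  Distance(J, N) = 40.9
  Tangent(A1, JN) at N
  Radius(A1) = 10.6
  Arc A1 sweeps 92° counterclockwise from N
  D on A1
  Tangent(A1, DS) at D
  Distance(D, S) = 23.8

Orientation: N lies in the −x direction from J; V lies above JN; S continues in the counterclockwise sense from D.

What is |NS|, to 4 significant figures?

36.10

J is at the origin; J and N share the same y with |JN| = 40.9 and N on the −x side, so N = (-40.90, 0.000). Tangency of A1 to JN means the radius VN is perpendicular to JN, so V = N + (0, 10.6) = (-40.90, 10.60). On A1, N sits at bearing -90° from V; a 92° counterclockwise sweep puts D at bearing 2°, so D = V + 10.6·(cos 2°, sin 2°) = (-30.31, 10.97). Tangency of A1 to DS means the radius VD is perpendicular to DS, so DS runs along (−sin 2°, cos 2°); with |DS| = 23.8, S = (-31.14, 34.76). Then |NS| = |S − N| = 36.10.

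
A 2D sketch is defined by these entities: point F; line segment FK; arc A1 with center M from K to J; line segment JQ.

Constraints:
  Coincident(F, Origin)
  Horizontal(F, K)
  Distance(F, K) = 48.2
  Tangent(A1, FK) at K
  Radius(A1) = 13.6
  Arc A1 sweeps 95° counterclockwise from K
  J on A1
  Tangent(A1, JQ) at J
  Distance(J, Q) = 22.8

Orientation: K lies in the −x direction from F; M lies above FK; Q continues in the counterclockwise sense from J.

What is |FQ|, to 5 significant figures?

52.427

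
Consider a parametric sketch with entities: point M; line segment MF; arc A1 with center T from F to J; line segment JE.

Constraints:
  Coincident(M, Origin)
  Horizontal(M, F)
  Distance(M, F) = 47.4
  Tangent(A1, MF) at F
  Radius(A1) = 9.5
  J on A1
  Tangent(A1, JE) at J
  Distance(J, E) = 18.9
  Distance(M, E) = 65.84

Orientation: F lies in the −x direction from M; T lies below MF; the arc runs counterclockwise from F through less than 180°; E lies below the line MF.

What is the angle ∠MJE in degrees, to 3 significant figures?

109°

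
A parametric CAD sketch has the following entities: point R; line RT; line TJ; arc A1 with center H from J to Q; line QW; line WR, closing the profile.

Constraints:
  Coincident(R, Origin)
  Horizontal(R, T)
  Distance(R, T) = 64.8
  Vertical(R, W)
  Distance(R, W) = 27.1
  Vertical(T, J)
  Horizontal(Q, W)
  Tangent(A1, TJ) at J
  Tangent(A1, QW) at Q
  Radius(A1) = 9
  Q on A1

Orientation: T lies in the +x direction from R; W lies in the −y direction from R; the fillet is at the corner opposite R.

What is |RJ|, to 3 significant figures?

67.3

The virtual corner opposite R is at (64.8, -27.1). Since A1 is tangent to TJ there, HJ ⟂ TJ and tangency of A1 to QW means the radius HQ is perpendicular to QW, with radius 9.0, so the center H sits 9.0 in from both sides at H = (55.8, -18.1). That places the tangent points at J = (64.8, -18.1) on TJ and Q = (55.8, -27.1) on QW. Then |RJ| = |J − R| = 67.3.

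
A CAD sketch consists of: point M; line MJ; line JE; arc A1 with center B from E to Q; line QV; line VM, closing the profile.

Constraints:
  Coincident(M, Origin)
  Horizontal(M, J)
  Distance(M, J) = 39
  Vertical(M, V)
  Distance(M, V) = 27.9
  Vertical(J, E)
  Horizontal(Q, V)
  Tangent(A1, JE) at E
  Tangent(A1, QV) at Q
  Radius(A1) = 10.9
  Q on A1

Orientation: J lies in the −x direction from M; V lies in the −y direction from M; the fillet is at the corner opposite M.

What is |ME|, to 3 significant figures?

42.5

The virtual corner opposite M is at (-39.0, -27.9). The tangent condition forces BE to be normal to JE and the tangent condition forces BQ to be normal to QV, with radius 10.9, so the center B sits 10.9 in from both sides at B = (-28.1, -17.0). That places the tangent points at E = (-39.0, -17.0) on JE and Q = (-28.1, -27.9) on QV. Then |ME| = |E − M| = 42.5.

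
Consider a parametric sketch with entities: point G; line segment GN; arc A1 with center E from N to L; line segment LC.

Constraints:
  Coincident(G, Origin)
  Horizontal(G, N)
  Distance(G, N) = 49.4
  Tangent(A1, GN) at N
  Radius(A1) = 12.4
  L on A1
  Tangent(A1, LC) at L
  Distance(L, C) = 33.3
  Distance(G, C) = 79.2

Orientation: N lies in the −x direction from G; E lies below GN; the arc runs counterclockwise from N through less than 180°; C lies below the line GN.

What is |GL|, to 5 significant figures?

62.638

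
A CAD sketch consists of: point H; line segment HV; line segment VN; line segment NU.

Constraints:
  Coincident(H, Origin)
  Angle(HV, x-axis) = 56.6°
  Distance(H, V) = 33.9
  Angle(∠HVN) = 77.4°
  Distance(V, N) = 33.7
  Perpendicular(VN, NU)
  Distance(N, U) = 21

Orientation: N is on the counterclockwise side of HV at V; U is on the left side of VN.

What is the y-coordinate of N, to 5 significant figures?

40.268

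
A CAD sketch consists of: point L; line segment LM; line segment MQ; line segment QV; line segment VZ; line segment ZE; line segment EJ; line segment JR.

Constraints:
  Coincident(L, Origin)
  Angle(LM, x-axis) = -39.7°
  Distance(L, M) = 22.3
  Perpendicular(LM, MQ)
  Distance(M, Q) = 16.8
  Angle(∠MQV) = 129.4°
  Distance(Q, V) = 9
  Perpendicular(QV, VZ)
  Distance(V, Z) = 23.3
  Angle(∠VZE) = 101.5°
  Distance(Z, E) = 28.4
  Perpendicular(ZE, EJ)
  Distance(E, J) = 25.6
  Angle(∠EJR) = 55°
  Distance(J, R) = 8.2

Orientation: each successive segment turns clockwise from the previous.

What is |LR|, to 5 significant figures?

30.460

L is at the origin; LM runs at -39.7° with length 22.3, so M = (17.158, -14.245). The perpendicularity gives MQ at right angles to LM, so MQ runs at -129.70°; with |MQ| = 16.8, Q = (6.4263, -27.170). ∠MQV = 129.4° gives QV at 179.70° from the x-axis; with |QV| = 9.0, V = (-2.5736, -27.123). The perpendicularity gives VZ at right angles to QV, so VZ runs at 89.700°; with |VZ| = 23.3, Z = (-2.4516, -3.8236). ∠VZE = 101.5° gives ZE at 11.200° from the x-axis; with |ZE| = 28.4, E = (25.408, 1.6926). ZE ⟂ EJ, so EJ runs at -78.800°; with |EJ| = 25.6, J = (30.380, -23.420). ∠EJR = 55.0° gives JR at 156.20° from the x-axis; with |JR| = 8.2, R = (22.877, -20.111). Then |LR| = |R − L| = 30.460.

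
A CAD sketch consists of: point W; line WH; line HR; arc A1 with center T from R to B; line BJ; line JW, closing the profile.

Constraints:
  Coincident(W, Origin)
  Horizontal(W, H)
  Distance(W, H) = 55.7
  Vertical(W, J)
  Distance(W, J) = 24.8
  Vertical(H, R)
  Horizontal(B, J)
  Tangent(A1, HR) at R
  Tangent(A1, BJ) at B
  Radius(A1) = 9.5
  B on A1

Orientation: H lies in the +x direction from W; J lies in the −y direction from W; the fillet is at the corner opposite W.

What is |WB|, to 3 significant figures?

52.4

W is at the origin; WH is horizontal with |WH| = 55.7 and H on the +x side, so H = (55.7, 0.00). W and J share the same x with |WJ| = 24.8 and J on the −y side, so J = (0.00, -24.8). The virtual corner opposite W is at (55.7, -24.8). A1 meets HR tangentially, so TR is at right angles to HR and A1 meets BJ tangentially, so TB is at right angles to BJ, with radius 9.5, so the center T sits 9.5 in from both sides at T = (46.2, -15.3). That places the tangent points at R = (55.7, -15.3) on HR and B = (46.2, -24.8) on BJ. Then |WB| = |B − W| = 52.4.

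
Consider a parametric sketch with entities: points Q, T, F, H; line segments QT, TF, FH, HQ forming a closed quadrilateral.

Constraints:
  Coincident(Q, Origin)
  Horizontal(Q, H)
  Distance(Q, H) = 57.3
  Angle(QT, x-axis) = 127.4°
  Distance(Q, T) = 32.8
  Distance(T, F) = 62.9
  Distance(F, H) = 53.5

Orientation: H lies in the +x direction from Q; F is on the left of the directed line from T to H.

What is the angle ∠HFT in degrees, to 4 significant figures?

88.50°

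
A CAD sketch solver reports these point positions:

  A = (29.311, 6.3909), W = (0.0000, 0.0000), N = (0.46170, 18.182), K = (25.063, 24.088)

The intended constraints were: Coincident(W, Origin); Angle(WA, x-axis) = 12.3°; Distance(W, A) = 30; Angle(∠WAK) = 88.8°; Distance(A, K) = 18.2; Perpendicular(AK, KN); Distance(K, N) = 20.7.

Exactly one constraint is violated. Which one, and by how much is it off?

Distance(K, N) = 20.7 — off by 4.60.

W = (0.00, 0.00) ✓; WA at 12.30° ✓; |WA| = 30.00 ✓; ∠WAK = 88.80° ✓; |AK| = 18.20 ✓; ∠(AK, KN) = 90.00° ✓; |KN| = 25.30 ✗.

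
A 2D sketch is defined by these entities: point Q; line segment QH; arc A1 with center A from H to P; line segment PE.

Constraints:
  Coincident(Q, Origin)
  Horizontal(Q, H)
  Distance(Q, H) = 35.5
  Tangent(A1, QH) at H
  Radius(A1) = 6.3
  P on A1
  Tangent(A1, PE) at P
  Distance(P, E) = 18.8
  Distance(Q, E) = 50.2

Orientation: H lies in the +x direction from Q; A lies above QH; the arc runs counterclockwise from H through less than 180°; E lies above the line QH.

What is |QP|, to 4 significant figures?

42.12

Q is at the origin; QH is horizontal with |QH| = 35.5 and H on the +x side, so H = (35.50, 0.000). The tangent condition forces AH to be normal to QH, so A = H + (0, 6.3) = (35.50, 6.300). Since AP ⟂ PE (tangency), |AE| = √(6.3² + 18.8²) = 19.83 regardless of where P sits on A1. So E lies on both circle(Q, 50.2) and circle(A, 19.83); the above-QH intersection is E = (43.97, 24.23). P is the foot of the tangent from E: P = (41.76, 5.560).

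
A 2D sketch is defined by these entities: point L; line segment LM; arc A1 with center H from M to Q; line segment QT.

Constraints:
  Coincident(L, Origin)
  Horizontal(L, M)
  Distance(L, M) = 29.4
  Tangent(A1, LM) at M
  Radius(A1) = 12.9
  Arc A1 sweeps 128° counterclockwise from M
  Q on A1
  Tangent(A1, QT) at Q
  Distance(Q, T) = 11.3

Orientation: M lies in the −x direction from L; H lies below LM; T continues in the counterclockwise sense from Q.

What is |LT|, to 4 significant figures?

44.14

On A1, M sits at bearing 90° from H; a 128° counterclockwise sweep puts Q at bearing 218°, so Q = H + 12.9·(cos 218°, sin 218°) = (-39.57, -20.84). Tangency of A1 to QT means the radius HQ is perpendicular to QT, so QT runs along (−sin 218°, cos 218°); with |QT| = 11.3, T = (-32.61, -29.75). Then |LT| = |T − L| = 44.14.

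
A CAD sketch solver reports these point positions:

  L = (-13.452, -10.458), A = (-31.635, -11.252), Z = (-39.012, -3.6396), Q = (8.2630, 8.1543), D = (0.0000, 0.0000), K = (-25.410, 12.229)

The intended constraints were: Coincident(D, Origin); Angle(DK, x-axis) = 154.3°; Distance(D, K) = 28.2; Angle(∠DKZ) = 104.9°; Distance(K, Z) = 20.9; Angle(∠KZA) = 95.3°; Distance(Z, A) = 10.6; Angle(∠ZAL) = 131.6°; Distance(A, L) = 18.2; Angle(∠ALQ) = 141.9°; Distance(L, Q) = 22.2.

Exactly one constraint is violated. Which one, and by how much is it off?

Distance(L, Q) = 22.2 — off by 6.40.

D = (0.00, 0.00) ✓; DK at 154.3° ✓; |DK| = 28.20 ✓; ∠DKZ = 104.9° ✓; |KZ| = 20.90 ✓; ∠KZA = 95.30° ✓; |ZA| = 10.60 ✓; ∠ZAL = 131.6° ✓; |AL| = 18.20 ✓; ∠ALQ = 141.9° ✓; |LQ| = 28.60 ✗.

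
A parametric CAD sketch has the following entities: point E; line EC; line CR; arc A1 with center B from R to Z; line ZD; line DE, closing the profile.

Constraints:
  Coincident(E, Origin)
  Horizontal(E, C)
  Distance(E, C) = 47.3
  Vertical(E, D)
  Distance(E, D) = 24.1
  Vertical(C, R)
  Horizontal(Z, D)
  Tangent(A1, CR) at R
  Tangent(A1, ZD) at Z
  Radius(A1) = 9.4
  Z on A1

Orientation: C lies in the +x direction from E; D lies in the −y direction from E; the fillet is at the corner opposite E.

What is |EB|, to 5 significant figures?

40.651

E is at the origin; EC is horizontal with |EC| = 47.3 and C on the +x side, so C = (47.300, 0.0000). ED is vertical with |ED| = 24.1 and D on the −y side, so D = (0.0000, -24.100). The virtual corner opposite E is at (47.300, -24.100). Since A1 is tangent to CR there, BR ⟂ CR and the tangent condition forces BZ to be normal to ZD, with radius 9.4, so the center B sits 9.4 in from both sides at B = (37.900, -14.700). Then |EB| = |B − E| = 40.651.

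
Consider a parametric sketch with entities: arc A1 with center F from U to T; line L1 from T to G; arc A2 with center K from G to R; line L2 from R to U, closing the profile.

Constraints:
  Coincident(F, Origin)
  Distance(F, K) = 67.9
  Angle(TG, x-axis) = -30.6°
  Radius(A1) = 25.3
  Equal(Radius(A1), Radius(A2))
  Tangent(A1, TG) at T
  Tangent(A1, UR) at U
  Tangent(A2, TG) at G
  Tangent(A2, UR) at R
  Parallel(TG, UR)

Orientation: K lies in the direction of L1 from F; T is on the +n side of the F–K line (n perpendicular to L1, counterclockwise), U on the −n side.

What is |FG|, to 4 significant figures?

72.46

The slot axis is L1's direction at -30.6°, so u = (cos -30.6°, sin -30.6°) = (0.8607, -0.5090) and n = (−sin -30.6°, cos -30.6°) = (0.5090, 0.8607). F is at the origin and K lies 67.9 along u from F, so K = 67.9·u = (58.44, -34.56). Tangency of A1 to both parallel lines with radius 25.3 puts T and U at F ± 25.3·n: T = (12.88, 21.78), U = (-12.88, -21.78). Equal radii place G and R the same way about K: G = K + 25.3·n = (71.32, -12.79), R = K − 25.3·n = (45.57, -56.34). Then |FG| = |G − F| = 72.46.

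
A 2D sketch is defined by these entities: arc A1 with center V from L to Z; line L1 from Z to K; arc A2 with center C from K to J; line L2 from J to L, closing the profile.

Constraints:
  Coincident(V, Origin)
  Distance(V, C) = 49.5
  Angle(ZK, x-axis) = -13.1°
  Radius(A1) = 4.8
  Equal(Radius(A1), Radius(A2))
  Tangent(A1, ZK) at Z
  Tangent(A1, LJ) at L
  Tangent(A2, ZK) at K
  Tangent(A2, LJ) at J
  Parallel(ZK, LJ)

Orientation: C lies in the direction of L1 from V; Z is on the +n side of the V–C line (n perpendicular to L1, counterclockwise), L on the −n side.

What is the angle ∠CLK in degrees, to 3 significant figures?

5.44°

Tangency of A1 to both parallel lines with radius 4.8 puts Z and L at V ± 4.8·n: Z = (1.09, 4.68), L = (-1.09, -4.68). Equal radii place K and J the same way about C: K = C + 4.8·n = (49.3, -6.54), J = C − 4.8·n = (47.1, -15.9). Then cos ∠CLK = LC·LK / (|LC||LK|), giving 5.44°.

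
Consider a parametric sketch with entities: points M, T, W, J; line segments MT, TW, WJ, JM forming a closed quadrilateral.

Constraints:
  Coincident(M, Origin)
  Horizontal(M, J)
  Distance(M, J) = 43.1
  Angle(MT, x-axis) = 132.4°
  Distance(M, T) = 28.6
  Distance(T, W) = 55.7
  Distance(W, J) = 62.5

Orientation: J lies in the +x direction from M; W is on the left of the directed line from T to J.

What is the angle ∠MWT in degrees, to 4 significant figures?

27.16°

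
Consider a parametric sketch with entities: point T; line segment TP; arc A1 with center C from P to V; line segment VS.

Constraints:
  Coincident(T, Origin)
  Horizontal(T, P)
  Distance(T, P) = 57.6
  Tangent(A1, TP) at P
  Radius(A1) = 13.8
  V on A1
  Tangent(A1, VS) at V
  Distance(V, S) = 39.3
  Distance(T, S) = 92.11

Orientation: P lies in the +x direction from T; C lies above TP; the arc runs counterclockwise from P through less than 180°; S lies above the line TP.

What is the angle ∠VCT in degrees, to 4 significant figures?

158.3°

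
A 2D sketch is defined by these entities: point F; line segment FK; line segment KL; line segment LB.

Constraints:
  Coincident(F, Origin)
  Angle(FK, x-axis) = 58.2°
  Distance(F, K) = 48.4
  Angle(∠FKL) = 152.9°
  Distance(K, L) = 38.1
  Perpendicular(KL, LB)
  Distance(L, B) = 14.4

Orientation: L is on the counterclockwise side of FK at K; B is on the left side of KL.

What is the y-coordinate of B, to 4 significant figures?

80.29

F is at the origin; FK runs at 58.2° with length 48.4, so K = 48.4·(cos 58.2°, sin 58.2°) = (25.50, 41.13). ∠FKL = 152.9°, so KL runs at 58.2° + (180° − 152.9°) = 85.30° from the x-axis; with |KL| = 38.1, L = K + 38.1·(cos 85.30°, sin 85.30°) = (28.63, 79.11). KL ⟂ LB; with |LB| = 14.4 on the left of KL, B = L + 14.4·(-0.9966, 0.08194) = (14.27, 80.29). So B.y = 80.29.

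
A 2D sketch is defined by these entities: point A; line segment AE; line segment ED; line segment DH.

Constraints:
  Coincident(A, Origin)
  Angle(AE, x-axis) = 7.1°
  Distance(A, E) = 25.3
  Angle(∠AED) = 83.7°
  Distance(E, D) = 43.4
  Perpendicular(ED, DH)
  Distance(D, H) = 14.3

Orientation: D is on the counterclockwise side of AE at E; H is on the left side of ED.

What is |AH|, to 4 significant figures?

42.05

A is at the origin; AE runs at 7.1° with length 25.3, so E = 25.3·(cos 7.1°, sin 7.1°) = (25.11, 3.127). ∠AED = 83.7°, so ED runs at 7.1° + (180° − 83.7°) = 103.4° from the x-axis; with |ED| = 43.4, D = E + 43.4·(cos 103.4°, sin 103.4°) = (15.05, 45.35). ED ⟂ DH; with |DH| = 14.3 on the left of ED, H = D + 14.3·(-0.9728, -0.2317) = (1.137, 42.03). Then |AH| = |H − A| = 42.05.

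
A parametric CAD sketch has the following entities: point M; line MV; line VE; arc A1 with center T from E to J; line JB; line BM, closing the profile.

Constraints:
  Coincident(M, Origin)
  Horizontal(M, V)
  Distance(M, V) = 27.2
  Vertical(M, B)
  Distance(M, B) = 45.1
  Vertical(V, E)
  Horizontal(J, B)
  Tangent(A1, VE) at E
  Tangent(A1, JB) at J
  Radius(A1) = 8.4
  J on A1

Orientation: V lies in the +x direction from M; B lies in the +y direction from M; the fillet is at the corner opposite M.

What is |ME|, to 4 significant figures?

45.68

The virtual corner opposite M is at (27.20, 45.10). The tangent condition forces TE to be normal to VE and since A1 is tangent to JB there, TJ ⟂ JB, with radius 8.4, so the center T sits 8.4 in from both sides at T = (18.80, 36.70). That places the tangent points at E = (27.20, 36.70) on VE and J = (18.80, 45.10) on JB. Then |ME| = |E − M| = 45.68.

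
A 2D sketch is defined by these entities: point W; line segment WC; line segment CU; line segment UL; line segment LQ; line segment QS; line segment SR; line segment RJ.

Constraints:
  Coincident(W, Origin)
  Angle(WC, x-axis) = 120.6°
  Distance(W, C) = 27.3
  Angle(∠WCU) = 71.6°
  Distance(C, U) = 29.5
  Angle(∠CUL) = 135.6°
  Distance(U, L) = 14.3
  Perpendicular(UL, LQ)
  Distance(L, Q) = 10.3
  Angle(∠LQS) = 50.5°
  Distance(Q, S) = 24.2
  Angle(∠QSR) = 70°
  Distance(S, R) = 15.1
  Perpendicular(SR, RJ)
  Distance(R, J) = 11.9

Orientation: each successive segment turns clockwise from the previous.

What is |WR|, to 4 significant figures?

46.20

W is at the origin; WC runs at 120.6° with length 27.3, so C = (-13.90, 23.50). ∠WCU = 71.6° gives CU at 12.20° from the x-axis; with |CU| = 29.5, U = (14.94, 29.73). ∠CUL = 135.6° gives UL at -32.20° from the x-axis; with |UL| = 14.3, L = (27.04, 22.11). UL ⟂ LQ, so LQ runs at -122.2°; with |LQ| = 10.3, Q = (21.55, 13.40). ∠LQS = 50.5° gives QS at 108.3° from the x-axis; with |QS| = 24.2, S = (13.95, 36.37). ∠QSR = 70.0° gives SR at -1.700° from the x-axis; with |SR| = 15.1, R = (29.04, 35.92). Then |WR| = |R − W| = 46.20.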